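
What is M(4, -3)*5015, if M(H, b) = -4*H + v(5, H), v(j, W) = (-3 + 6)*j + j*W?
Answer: 95285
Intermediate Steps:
v(j, W) = 3*j + W*j
M(H, b) = 15 + H (M(H, b) = -4*H + 5*(3 + H) = -4*H + (15 + 5*H) = 15 + H)
M(4, -3)*5015 = (15 + 4)*5015 = 19*5015 = 95285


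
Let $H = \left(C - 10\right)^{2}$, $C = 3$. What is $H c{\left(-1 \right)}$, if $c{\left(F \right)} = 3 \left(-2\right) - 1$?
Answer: $-343$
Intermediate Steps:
$c{\left(F \right)} = -7$ ($c{\left(F \right)} = -6 - 1 = -7$)
$H = 49$ ($H = \left(3 - 10\right)^{2} = \left(-7\right)^{2} = 49$)
$H c{\left(-1 \right)} = 49 \left(-7\right) = -343$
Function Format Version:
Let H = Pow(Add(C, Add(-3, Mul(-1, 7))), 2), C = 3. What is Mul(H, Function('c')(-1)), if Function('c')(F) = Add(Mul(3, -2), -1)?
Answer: -343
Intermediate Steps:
Function('c')(F) = -7 (Function('c')(F) = Add(-6, -1) = -7)
H = 49 (H = Pow(Add(3, Add(-3, Mul(-1, 7))), 2) = Pow(Add(3, Add(-3, -7)), 2) = Pow(Add(3, -10), 2) = Pow(-7, 2) = 49)
Mul(H, Function('c')(-1)) = Mul(49, -7) = -343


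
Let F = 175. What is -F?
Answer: -175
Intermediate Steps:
-F = -1*175 = -175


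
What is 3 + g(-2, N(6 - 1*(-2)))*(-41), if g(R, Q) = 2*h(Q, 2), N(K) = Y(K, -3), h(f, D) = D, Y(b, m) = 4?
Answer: -161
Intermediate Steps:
N(K) = 4
g(R, Q) = 4 (g(R, Q) = 2*2 = 4)
3 + g(-2, N(6 - 1*(-2)))*(-41) = 3 + 4*(-41) = 3 - 164 = -161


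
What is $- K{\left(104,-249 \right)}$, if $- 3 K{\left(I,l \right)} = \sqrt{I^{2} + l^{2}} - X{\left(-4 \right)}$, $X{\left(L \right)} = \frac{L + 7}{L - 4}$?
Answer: $\frac{1}{8} + \frac{\sqrt{72817}}{3} \approx 90.074$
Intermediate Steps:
$X{\left(L \right)} = \frac{7 + L}{-4 + L}$
$K{\left(I,l \right)} = - \frac{1}{8} - \frac{\sqrt{I^{2} + l^{2}}}{3}$ ($K{\left(I,l \right)} = - \frac{\sqrt{I^{2} + l^{2}} - \frac{7 - 4}{-4 - 4}}{3} = - \frac{\sqrt{I^{2} + l^{2}} - \frac{1}{-8} \cdot 3}{3} = - \frac{\sqrt{I^{2} + l^{2}} - \left(- \frac{1}{8}\right) 3}{3} = - \frac{\sqrt{I^{2} + l^{2}} - - \frac{3}{8}}{3} = - \frac{\sqrt{I^{2} + l^{2}} + \frac{3}{8}}{3} = - \frac{\frac{3}{8} + \sqrt{I^{2} + l^{2}}}{3} = - \frac{1}{8} - \frac{\sqrt{I^{2} + l^{2}}}{3}$)
$- K{\left(104,-249 \right)} = - (- \frac{1}{8} - \frac{\sqrt{104^{2} + \left(-249\right)^{2}}}{3}) = - (- \frac{1}{8} - \frac{\sqrt{10816 + 62001}}{3}) = - (- \frac{1}{8} - \frac{\sqrt{72817}}{3}) = \frac{1}{8} + \frac{\sqrt{72817}}{3}$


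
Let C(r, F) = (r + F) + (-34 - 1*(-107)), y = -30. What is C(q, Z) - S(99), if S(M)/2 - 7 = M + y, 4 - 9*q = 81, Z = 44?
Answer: -392/9 ≈ -43.556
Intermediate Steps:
q = -77/9 (q = 4/9 - ⅑*81 = 4/9 - 9 = -77/9 ≈ -8.5556)
C(r, F) = 73 + F + r (C(r, F) = (F + r) + (-34 + 107) = (F + r) + 73 = 73 + F + r)
S(M) = -46 + 2*M (S(M) = 14 + 2*(M - 30) = 14 + 2*(-30 + M) = 14 + (-60 + 2*M) = -46 + 2*M)
C(q, Z) - S(99) = (73 + 44 - 77/9) - (-46 + 2*99) = 976/9 - (-46 + 198) = 976/9 - 1*152 = 976/9 - 152 = -392/9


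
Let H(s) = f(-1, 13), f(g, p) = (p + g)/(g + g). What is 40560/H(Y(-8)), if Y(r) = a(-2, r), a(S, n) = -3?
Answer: -6760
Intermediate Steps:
Y(r) = -3
f(g, p) = (g + p)/(2*g) (f(g, p) = (g + p)/((2*g)) = (g + p)*(1/(2*g)) = (g + p)/(2*g))
H(s) = -6 (H(s) = (1/2)*(-1 + 13)/(-1) = (1/2)*(-1)*12 = -6)
40560/H(Y(-8)) = 40560/(-6) = 40560*(-1/6) = -6760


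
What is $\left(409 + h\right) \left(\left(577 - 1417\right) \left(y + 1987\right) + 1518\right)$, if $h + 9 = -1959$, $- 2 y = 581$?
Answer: $2219301978$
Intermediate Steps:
$y = - \frac{581}{2}$ ($y = \left(- \frac{1}{2}\right) 581 = - \frac{581}{2} \approx -290.5$)
$h = -1968$ ($h = -9 - 1959 = -1968$)
$\left(409 + h\right) \left(\left(577 - 1417\right) \left(y + 1987\right) + 1518\right) = \left(409 - 1968\right) \left(\left(577 - 1417\right) \left(- \frac{581}{2} + 1987\right) + 1518\right) = - 1559 \left(\left(-840\right) \frac{3393}{2} + 1518\right) = - 1559 \left(-1425060 + 1518\right) = \left(-1559\right) \left(-1423542\right) = 2219301978$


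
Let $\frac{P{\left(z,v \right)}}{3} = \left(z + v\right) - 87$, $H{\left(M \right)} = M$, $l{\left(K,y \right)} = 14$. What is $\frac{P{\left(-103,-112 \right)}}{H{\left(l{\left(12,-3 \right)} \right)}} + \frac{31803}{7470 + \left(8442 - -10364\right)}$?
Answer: $- \frac{11680407}{183932} \approx -63.504$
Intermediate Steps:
$P{\left(z,v \right)} = -261 + 3 v + 3 z$ ($P{\left(z,v \right)} = 3 \left(\left(z + v\right) - 87\right) = 3 \left(\left(v + z\right) - 87\right) = 3 \left(-87 + v + z\right) = -261 + 3 v + 3 z$)
$\frac{P{\left(-103,-112 \right)}}{H{\left(l{\left(12,-3 \right)} \right)}} + \frac{31803}{7470 + \left(8442 - -10364\right)} = \frac{-261 + 3 \left(-112\right) + 3 \left(-103\right)}{14} + \frac{31803}{7470 + \left(8442 - -10364\right)} = \left(-261 - 336 - 309\right) \frac{1}{14} + \frac{31803}{7470 + \left(8442 + 10364\right)} = \left(-906\right) \frac{1}{14} + \frac{31803}{7470 + 18806} = - \frac{453}{7} + \frac{31803}{26276} = - \frac{11680407}{183932}$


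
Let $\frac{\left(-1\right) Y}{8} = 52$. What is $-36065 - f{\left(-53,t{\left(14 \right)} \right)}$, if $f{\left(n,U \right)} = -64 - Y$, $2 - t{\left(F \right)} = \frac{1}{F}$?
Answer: $-36417$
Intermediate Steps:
$Y = -416$ ($Y = \left(-8\right) 52 = -416$)
$t{\left(F \right)} = 2 - \frac{1}{F}$
$f{\left(n,U \right)} = 352$ ($f{\left(n,U \right)} = -64 - -416 = -64 + 416 = 352$)
$-36065 - f{\left(-53,t{\left(14 \right)} \right)} = -36065 - 352 = -36417$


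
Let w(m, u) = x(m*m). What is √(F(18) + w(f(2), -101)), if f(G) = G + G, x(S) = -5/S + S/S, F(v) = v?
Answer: √299/4 ≈ 4.3229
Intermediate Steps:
x(S) = 1 - 5/S (x(S) = -5/S + 1 = 1 - 5/S)
f(G) = 2*G
w(m, u) = (-5 + m²)/m² (w(m, u) = (-5 + m*m)/((m*m)) = (-5 + m²)/(m²) = (-5 + m²)/m²)
√(F(18) + w(f(2), -101)) = √(18 + (1 - 5/(2*2)²)) = √(18 + (1 - 5/4²)) = √(18 + (1 - 5*1/16)) = √(18 + (1 - 5/16)) = √(18 + 11/16) = √(299/16) = √299/4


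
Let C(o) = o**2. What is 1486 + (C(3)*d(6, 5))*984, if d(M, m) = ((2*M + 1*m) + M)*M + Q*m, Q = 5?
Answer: 1445014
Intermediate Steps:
d(M, m) = 5*m + M*(m + 3*M) (d(M, m) = ((2*M + 1*m) + M)*M + 5*m = ((2*M + m) + M)*M + 5*m = ((m + 2*M) + M)*M + 5*m = (m + 3*M)*M + 5*m = M*(m + 3*M) + 5*m = 5*m + M*(m + 3*M))
1486 + (C(3)*d(6, 5))*984 = 1486 + (3**2*(3*6**2 + 5*5 + 6*5))*984 = 1486 + (9*(3*36 + 25 + 30))*984 = 1486 + (9*(108 + 25 + 30))*984 = 1486 + (9*163)*984 = 1486 + 1467*984 = 1486 + 1443528 = 1445014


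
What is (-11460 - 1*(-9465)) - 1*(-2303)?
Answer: 308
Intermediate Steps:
(-11460 - 1*(-9465)) - 1*(-2303) = (-11460 + 9465) + 2303 = -1995 + 2303 = 308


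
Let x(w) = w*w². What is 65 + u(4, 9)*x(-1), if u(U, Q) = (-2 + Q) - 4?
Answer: 62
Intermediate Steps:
x(w) = w³
u(U, Q) = -6 + Q
65 + u(4, 9)*x(-1) = 65 + (-6 + 9)*(-1)³ = 65 + 3*(-1) = 65 - 3 = 62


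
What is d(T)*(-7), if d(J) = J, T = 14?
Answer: -98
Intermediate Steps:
d(T)*(-7) = 14*(-7) = -98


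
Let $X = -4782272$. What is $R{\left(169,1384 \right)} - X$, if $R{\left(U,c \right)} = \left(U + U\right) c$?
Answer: $5250064$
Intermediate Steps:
$R{\left(U,c \right)} = 2 U c$
$R{\left(169,1384 \right)} - X = 2 \cdot 169 \cdot 1384 - -4782272 = 467792 + 4782272 = 5250064$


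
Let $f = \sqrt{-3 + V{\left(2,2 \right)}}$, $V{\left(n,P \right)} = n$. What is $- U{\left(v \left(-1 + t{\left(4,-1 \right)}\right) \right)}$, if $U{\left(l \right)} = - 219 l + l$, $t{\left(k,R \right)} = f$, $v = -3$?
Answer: $654 - 654 i \approx 654.0 - 654.0 i$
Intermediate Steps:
$f = i$ ($f = \sqrt{-3 + 2} = \sqrt{-1} = i \approx 1.0 i$)
$t{\left(k,R \right)} = i$
$U{\left(l \right)} = - 218 l$
$- U{\left(v \left(-1 + t{\left(4,-1 \right)}\right) \right)} = - \left(-218\right) \left(- 3 \left(-1 + i\right)\right) = - \left(-218\right) \left(3 - 3 i\right) = - (-654 + 654 i) = 654 - 654 i$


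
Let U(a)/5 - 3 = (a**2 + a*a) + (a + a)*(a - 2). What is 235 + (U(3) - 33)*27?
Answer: 2989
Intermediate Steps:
U(a) = 15 + 10*a**2 + 10*a*(-2 + a) (U(a) = 15 + 5*((a**2 + a*a) + (a + a)*(a - 2)) = 15 + 5*((a**2 + a**2) + (2*a)*(-2 + a)) = 15 + 5*(2*a**2 + 2*a*(-2 + a)) = 15 + (10*a**2 + 10*a*(-2 + a)) = 15 + 10*a**2 + 10*a*(-2 + a))
235 + (U(3) - 33)*27 = 235 + ((15 - 20*3 + 20*3**2) - 33)*27 = 235 + ((15 - 60 + 20*9) - 33)*27 = 235 + ((15 - 60 + 180) - 33)*27 = 235 + (135 - 33)*27 = 235 + 102*27 = 235 + 2754 = 2989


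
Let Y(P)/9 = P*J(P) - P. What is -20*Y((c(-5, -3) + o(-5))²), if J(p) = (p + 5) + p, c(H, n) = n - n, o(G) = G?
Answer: -243000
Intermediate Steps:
c(H, n) = 0
J(p) = 5 + 2*p (J(p) = (5 + p) + p = 5 + 2*p)
Y(P) = -9*P + 9*P*(5 + 2*P) (Y(P) = 9*(P*(5 + 2*P) - P) = 9*(-P + P*(5 + 2*P)) = -9*P + 9*P*(5 + 2*P))
-20*Y((c(-5, -3) + o(-5))²) = -360*(0 - 5)²*(2 + (0 - 5)²) = -360*(-5)²*(2 + (-5)²) = -360*25*(2 + 25) = -360*25*27 = -20*12150 = -243000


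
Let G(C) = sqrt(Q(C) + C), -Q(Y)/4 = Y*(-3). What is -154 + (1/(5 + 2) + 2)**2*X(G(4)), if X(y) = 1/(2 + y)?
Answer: -60443/392 + 75*sqrt(13)/392 ≈ -153.50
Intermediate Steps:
Q(Y) = 12*Y (Q(Y) = -4*Y*(-3) = -(-12)*Y = 12*Y)
G(C) = sqrt(13)*sqrt(C) (G(C) = sqrt(12*C + C) = sqrt(13*C) = sqrt(13)*sqrt(C))
-154 + (1/(5 + 2) + 2)**2*X(G(4)) = -154 + (1/(5 + 2) + 2)**2/(2 + sqrt(13)*sqrt(4)) = -154 + (1/7 + 2)**2/(2 + sqrt(13)*2) = -154 + (1/7 + 2)**2/(2 + 2*sqrt(13)) = -154 + (15/7)**2/(2 + 2*sqrt(13)) = -154 + 225/(49*(2 + 2*sqrt(13)))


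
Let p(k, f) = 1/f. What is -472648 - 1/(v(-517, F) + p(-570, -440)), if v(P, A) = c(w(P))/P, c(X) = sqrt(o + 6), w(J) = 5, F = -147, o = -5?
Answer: -41099696/87 ≈ -4.7241e+5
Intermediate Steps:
c(X) = 1 (c(X) = sqrt(-5 + 6) = sqrt(1) = 1)
v(P, A) = 1/P
-472648 - 1/(v(-517, F) + p(-570, -440)) = -472648 - 1/(1/(-517) + 1/(-440)) = -472648 - 1/(-1/517 - 1/440) = -472648 - 1/(-87/20680) = -472648 - 1*(-20680/87) = -472648 + 20680/87 = -41099696/87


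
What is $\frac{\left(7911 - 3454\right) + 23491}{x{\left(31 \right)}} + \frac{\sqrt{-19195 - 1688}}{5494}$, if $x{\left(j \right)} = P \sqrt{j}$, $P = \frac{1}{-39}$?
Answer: $- \frac{1089972 \sqrt{31}}{31} + \frac{i \sqrt{20883}}{5494} \approx -1.9576 \cdot 10^{5} + 0.026303 i$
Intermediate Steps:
$P = - \frac{1}{39} \approx -0.025641$
$x{\left(j \right)} = - \frac{\sqrt{j}}{39}$
$\frac{\left(7911 - 3454\right) + 23491}{x{\left(31 \right)}} + \frac{\sqrt{-19195 - 1688}}{5494} = \frac{\left(7911 - 3454\right) + 23491}{\left(- \frac{1}{39}\right) \sqrt{31}} + \frac{\sqrt{-19195 - 1688}}{5494} = \left(\left(7911 - 3454\right) + 23491\right) \left(- \frac{39 \sqrt{31}}{31}\right) + \sqrt{-20883} \cdot \frac{1}{5494} = \left(4457 + 23491\right) \left(- \frac{39 \sqrt{31}}{31}\right) + i \sqrt{20883} \cdot \frac{1}{5494} = 27948 \left(- \frac{39 \sqrt{31}}{31}\right) + \frac{i \sqrt{20883}}{5494} = - \frac{1089972 \sqrt{31}}{31} + \frac{i \sqrt{20883}}{5494}$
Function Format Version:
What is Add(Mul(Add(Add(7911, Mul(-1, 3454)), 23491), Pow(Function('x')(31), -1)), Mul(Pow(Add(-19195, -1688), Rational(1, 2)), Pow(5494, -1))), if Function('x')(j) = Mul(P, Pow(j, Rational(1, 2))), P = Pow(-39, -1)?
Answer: Add(Mul(Rational(-1089972, 31), Pow(31, Rational(1, 2))), Mul(Rational(1, 5494), I, Pow(20883, Rational(1, 2)))) ≈ Add(-1.9576e+5, Mul(0.026303, I))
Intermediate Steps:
P = Rational(-1, 39) ≈ -0.025641
Function('x')(j) = Mul(Rational(-1, 39), Pow(j, Rational(1, 2)))
Add(Mul(Add(Add(7911, Mul(-1, 3454)), 23491), Pow(Function('x')(31), -1)), Mul(Pow(Add(-19195, -1688), Rational(1, 2)), Pow(5494, -1))) = Add(Mul(Add(Add(7911, Mul(-1, 3454)), 23491), Pow(Mul(Rational(-1, 39), Pow(31, Rational(1, 2))), -1)), Mul(Pow(Add(-19195, -1688), Rational(1, 2)), Pow(5494, -1))) = Add(Mul(Add(Add(7911, -3454), 23491), Mul(Rational(-39, 31), Pow(31, Rational(1, 2)))), Mul(Pow(-20883, Rational(1, 2)), Rational(1, 5494))) = Add(Mul(Add(4457, 23491), Mul(Rational(-39, 31), Pow(31, Rational(1, 2)))), Mul(Mul(I, Pow(20883, Rational(1, 2))), Rational(1, 5494))) = Add(Mul(27948, Mul(Rational(-39, 31), Pow(31, Rational(1, 2)))), Mul(Rational(1, 5494), I, Pow(20883, Rational(1, 2)))) = Add(Mul(Rational(-1089972, 31), Pow(31, Rational(1, 2))), Mul(Rational(1, 5494), I, Pow(20883, Rational(1, 2))))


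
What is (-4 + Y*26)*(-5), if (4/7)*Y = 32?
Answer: -7260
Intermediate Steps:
Y = 56 (Y = (7/4)*32 = 56)
(-4 + Y*26)*(-5) = (-4 + 56*26)*(-5) = (-4 + 1456)*(-5) = 1452*(-5) = -7260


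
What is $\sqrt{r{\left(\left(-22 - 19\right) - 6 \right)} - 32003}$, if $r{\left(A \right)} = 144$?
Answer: $i \sqrt{31859} \approx 178.49 i$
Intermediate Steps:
$\sqrt{r{\left(\left(-22 - 19\right) - 6 \right)} - 32003} = \sqrt{144 - 32003} = \sqrt{-31859} = i \sqrt{31859}$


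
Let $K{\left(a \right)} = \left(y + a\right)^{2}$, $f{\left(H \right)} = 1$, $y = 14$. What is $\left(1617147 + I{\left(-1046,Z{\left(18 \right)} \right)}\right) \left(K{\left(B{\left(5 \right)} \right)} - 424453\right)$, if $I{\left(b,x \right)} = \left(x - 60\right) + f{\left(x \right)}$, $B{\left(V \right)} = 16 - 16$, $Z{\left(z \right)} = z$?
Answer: $-686068540242$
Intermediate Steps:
$B{\left(V \right)} = 0$ ($B{\left(V \right)} = 16 - 16 = 0$)
$I{\left(b,x \right)} = -59 + x$ ($I{\left(b,x \right)} = \left(x - 60\right) + 1 = \left(-60 + x\right) + 1 = -59 + x$)
$K{\left(a \right)} = \left(14 + a\right)^{2}$
$\left(1617147 + I{\left(-1046,Z{\left(18 \right)} \right)}\right) \left(K{\left(B{\left(5 \right)} \right)} - 424453\right) = \left(1617147 + \left(-59 + 18\right)\right) \left(\left(14 + 0\right)^{2} - 424453\right) = \left(1617147 - 41\right) \left(14^{2} - 424453\right) = 1617106 \left(196 - 424453\right) = 1617106 \left(-424257\right) = -686068540242$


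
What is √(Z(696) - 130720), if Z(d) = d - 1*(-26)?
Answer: I*√129998 ≈ 360.55*I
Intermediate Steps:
Z(d) = 26 + d (Z(d) = d + 26 = 26 + d)
√(Z(696) - 130720) = √((26 + 696) - 130720) = √(722 - 130720) = √(-129998) = I*√129998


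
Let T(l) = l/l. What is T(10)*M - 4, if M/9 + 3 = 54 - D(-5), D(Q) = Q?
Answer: 500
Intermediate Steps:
M = 504 (M = -27 + 9*(54 - 1*(-5)) = -27 + 9*(54 + 5) = -27 + 9*59 = -27 + 531 = 504)
T(l) = 1
T(10)*M - 4 = 1*504 - 4 = 504 - 4 = 500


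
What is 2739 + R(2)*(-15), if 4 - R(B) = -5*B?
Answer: 2529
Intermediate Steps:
R(B) = 4 + 5*B (R(B) = 4 - (-5)*B = 4 + 5*B)
2739 + R(2)*(-15) = 2739 + (4 + 5*2)*(-15) = 2739 + (4 + 10)*(-15) = 2739 + 14*(-15) = 2739 - 210 = 2529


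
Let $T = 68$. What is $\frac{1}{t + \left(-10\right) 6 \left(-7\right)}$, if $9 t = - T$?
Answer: $\frac{9}{3712} \approx 0.0024246$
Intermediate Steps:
$t = - \frac{68}{9}$ ($t = \frac{\left(-1\right) 68}{9} = \frac{1}{9} \left(-68\right) = - \frac{68}{9} \approx -7.5556$)
$\frac{1}{t + \left(-10\right) 6 \left(-7\right)} = \frac{1}{- \frac{68}{9} + \left(-10\right) 6 \left(-7\right)} = \frac{1}{- \frac{68}{9} - -420} = \frac{1}{- \frac{68}{9} + 420} = \frac{1}{\frac{3712}{9}} = \frac{9}{3712}$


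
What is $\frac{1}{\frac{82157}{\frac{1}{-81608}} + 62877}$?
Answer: $- \frac{1}{6704605579} \approx -1.4915 \cdot 10^{-10}$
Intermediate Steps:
$\frac{1}{\frac{82157}{\frac{1}{-81608}} + 62877} = \frac{1}{\frac{82157}{- \frac{1}{81608}} + 62877} = \frac{1}{82157 \left(-81608\right) + 62877} = \frac{1}{-6704668456 + 62877} = \frac{1}{-6704605579} = - \frac{1}{6704605579}$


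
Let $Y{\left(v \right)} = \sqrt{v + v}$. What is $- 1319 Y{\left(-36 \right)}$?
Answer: $- 7914 i \sqrt{2} \approx - 11192.0 i$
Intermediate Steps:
$Y{\left(v \right)} = \sqrt{2} \sqrt{v}$ ($Y{\left(v \right)} = \sqrt{2 v} = \sqrt{2} \sqrt{v}$)
$- 1319 Y{\left(-36 \right)} = - 1319 \sqrt{2} \sqrt{-36} = - 1319 \sqrt{2} \cdot 6 i = - 1319 \cdot 6 i \sqrt{2} = - 7914 i \sqrt{2}$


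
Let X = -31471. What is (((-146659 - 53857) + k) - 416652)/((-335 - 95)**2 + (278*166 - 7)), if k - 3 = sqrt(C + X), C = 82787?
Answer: -617165/231041 + 2*sqrt(12829)/231041 ≈ -2.6703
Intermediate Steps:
k = 3 + 2*sqrt(12829) (k = 3 + sqrt(82787 - 31471) = 3 + sqrt(51316) = 3 + 2*sqrt(12829) ≈ 229.53)
(((-146659 - 53857) + k) - 416652)/((-335 - 95)**2 + (278*166 - 7)) = (((-146659 - 53857) + (3 + 2*sqrt(12829))) - 416652)/((-335 - 95)**2 + (278*166 - 7)) = ((-200516 + (3 + 2*sqrt(12829))) - 416652)/((-430)**2 + (46148 - 7)) = ((-200513 + 2*sqrt(12829)) - 416652)/(184900 + 46141) = (-617165 + 2*sqrt(12829))/231041 = (-617165 + 2*sqrt(12829))*(1/231041) = -617165/231041 + 2*sqrt(12829)/231041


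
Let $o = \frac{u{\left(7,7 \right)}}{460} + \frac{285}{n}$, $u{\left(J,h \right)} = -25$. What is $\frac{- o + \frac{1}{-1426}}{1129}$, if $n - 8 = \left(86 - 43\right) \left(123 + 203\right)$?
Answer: $\frac{666579}{22581214804} \approx 2.9519 \cdot 10^{-5}$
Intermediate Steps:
$n = 14026$ ($n = 8 + \left(86 - 43\right) \left(123 + 203\right) = 8 + 43 \cdot 326 = 8 + 14018 = 14026$)
$o = - \frac{21955}{645196}$ ($o = - \frac{25}{460} + \frac{285}{14026} = \left(-25\right) \frac{1}{460} + 285 \cdot \frac{1}{14026} = - \frac{5}{92} + \frac{285}{14026} = - \frac{21955}{645196} \approx -0.034028$)
$\frac{- o + \frac{1}{-1426}}{1129} = \frac{\left(-1\right) \left(- \frac{21955}{645196}\right) + \frac{1}{-1426}}{1129} = \left(\frac{21955}{645196} - \frac{1}{1426}\right) \frac{1}{1129} = \frac{666579}{20001076} \cdot \frac{1}{1129} = \frac{666579}{22581214804}$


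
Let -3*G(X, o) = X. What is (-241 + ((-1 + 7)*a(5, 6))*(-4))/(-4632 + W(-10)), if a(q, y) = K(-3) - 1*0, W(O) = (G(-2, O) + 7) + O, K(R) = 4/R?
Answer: 627/13903 ≈ 0.045098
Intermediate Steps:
G(X, o) = -X/3
W(O) = 23/3 + O (W(O) = (-1/3*(-2) + 7) + O = (2/3 + 7) + O = 23/3 + O)
a(q, y) = -4/3 (a(q, y) = 4/(-3) - 1*0 = 4*(-1/3) + 0 = -4/3 + 0 = -4/3)
(-241 + ((-1 + 7)*a(5, 6))*(-4))/(-4632 + W(-10)) = (-241 + ((-1 + 7)*(-4/3))*(-4))/(-4632 + (23/3 - 10)) = (-241 + (6*(-4/3))*(-4))/(-4632 - 7/3) = (-241 - 8*(-4))/(-13903/3) = (-241 + 32)*(-3/13903) = -209*(-3/13903) = 627/13903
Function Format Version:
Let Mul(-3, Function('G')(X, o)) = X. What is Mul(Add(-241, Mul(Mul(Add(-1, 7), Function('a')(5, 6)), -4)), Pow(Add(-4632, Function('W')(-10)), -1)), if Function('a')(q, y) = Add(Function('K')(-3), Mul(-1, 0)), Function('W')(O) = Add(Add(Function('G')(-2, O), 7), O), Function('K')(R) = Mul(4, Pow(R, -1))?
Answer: Rational(627, 13903) ≈ 0.045098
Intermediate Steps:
Function('G')(X, o) = Mul(Rational(-1, 3), X)
Function('W')(O) = Add(Rational(23, 3), O) (Function('W')(O) = Add(Add(Mul(Rational(-1, 3), -2), 7), O) = Add(Add(Rational(2, 3), 7), O) = Add(Rational(23, 3), O))
Function('a')(q, y) = Rational(-4, 3) (Function('a')(q, y) = Add(Mul(4, Pow(-3, -1)), Mul(-1, 0)) = Add(Mul(4, Rational(-1, 3)), 0) = Add(Rational(-4, 3), 0) = Rational(-4, 3))
Mul(Add(-241, Mul(Mul(Add(-1, 7), Function('a')(5, 6)), -4)), Pow(Add(-4632, Function('W')(-10)), -1)) = Mul(Add(-241, Mul(Mul(Add(-1, 7), Rational(-4, 3)), -4)), Pow(Add(-4632, Add(Rational(23, 3), -10)), -1)) = Mul(Add(-241, Mul(Mul(6, Rational(-4, 3)), -4)), Pow(Add(-4632, Rational(-7, 3)), -1)) = Mul(Add(-241, Mul(-8, -4)), Pow(Rational(-13903, 3), -1)) = Mul(Add(-241, 32), Rational(-3, 13903)) = Mul(-209, Rational(-3, 13903)) = Rational(627, 13903)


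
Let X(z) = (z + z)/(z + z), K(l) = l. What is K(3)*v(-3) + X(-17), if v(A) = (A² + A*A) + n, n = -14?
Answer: 13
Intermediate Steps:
X(z) = 1 (X(z) = (2*z)/((2*z)) = (2*z)*(1/(2*z)) = 1)
v(A) = -14 + 2*A² (v(A) = (A² + A*A) - 14 = (A² + A²) - 14 = 2*A² - 14 = -14 + 2*A²)
K(3)*v(-3) + X(-17) = 3*(-14 + 2*(-3)²) + 1 = 3*(-14 + 2*9) + 1 = 3*(-14 + 18) + 1 = 3*4 + 1 = 12 + 1 = 13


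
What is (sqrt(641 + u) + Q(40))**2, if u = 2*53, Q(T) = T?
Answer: 2347 + 240*sqrt(83) ≈ 4533.5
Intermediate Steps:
u = 106
(sqrt(641 + u) + Q(40))**2 = (sqrt(641 + 106) + 40)**2 = (sqrt(747) + 40)**2 = (3*sqrt(83) + 40)**2 = (40 + 3*sqrt(83))**2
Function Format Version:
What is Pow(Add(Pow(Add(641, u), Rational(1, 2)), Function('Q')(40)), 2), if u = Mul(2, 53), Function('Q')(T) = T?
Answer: Add(2347, Mul(240, Pow(83, Rational(1, 2)))) ≈ 4533.5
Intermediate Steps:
u = 106
Pow(Add(Pow(Add(641, u), Rational(1, 2)), Function('Q')(40)), 2) = Pow(Add(Pow(Add(641, 106), Rational(1, 2)), 40), 2) = Pow(Add(Pow(747, Rational(1, 2)), 40), 2) = Pow(Add(Mul(3, Pow(83, Rational(1, 2))), 40), 2) = Pow(Add(40, Mul(3, Pow(83, Rational(1, 2)))), 2)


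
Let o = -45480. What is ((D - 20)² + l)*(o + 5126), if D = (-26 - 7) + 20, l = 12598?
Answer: -552325198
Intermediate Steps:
D = -13 (D = -33 + 20 = -13)
((D - 20)² + l)*(o + 5126) = ((-13 - 20)² + 12598)*(-45480 + 5126) = ((-33)² + 12598)*(-40354) = (1089 + 12598)*(-40354) = 13687*(-40354) = -552325198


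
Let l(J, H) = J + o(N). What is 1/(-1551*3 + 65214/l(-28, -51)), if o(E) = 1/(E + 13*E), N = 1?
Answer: -391/2732319 ≈ -0.00014310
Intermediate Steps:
o(E) = 1/(14*E)
l(J, H) = 1/14 + J (l(J, H) = J + (1/14)/1 = J + (1/14)*1 = J + 1/14 = 1/14 + J)
1/(-1551*3 + 65214/l(-28, -51)) = 1/(-1551*3 + 65214/(1/14 - 28)) = 1/(-4653 + 65214/(-391/14)) = 1/(-4653 + 65214*(-14/391)) = 1/(-4653 - 912996/391) = 1/(-2732319/391) = -391/2732319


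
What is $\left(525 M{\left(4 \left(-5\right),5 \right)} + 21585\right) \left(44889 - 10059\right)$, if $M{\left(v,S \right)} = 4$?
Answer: $824948550$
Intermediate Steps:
$\left(525 M{\left(4 \left(-5\right),5 \right)} + 21585\right) \left(44889 - 10059\right) = \left(525 \cdot 4 + 21585\right) \left(44889 - 10059\right) = \left(2100 + 21585\right) 34830 = 23685 \cdot 34830 = 824948550$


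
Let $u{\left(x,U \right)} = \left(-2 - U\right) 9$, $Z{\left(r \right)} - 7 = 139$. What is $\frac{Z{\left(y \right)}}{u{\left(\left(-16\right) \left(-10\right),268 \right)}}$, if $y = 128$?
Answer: $- \frac{73}{1215} \approx -0.060082$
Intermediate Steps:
$Z{\left(r \right)} = 146$ ($Z{\left(r \right)} = 7 + 139 = 146$)
$u{\left(x,U \right)} = -18 - 9 U$
$\frac{Z{\left(y \right)}}{u{\left(\left(-16\right) \left(-10\right),268 \right)}} = \frac{146}{-18 - 2412} = \frac{146}{-2430} = 146 \left(- \frac{1}{2430}\right) = - \frac{73}{1215}$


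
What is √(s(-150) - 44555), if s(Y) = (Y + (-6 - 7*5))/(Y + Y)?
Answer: I*√40098927/30 ≈ 211.08*I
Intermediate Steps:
s(Y) = (-41 + Y)/(2*Y) (s(Y) = (Y + (-6 - 35))/((2*Y)) = (Y - 41)*(1/(2*Y)) = (-41 + Y)*(1/(2*Y)) = (-41 + Y)/(2*Y))
√(s(-150) - 44555) = √((½)*(-41 - 150)/(-150) - 44555) = √((½)*(-1/150)*(-191) - 44555) = √(191/300 - 44555) = √(-13366309/300) = I*√40098927/30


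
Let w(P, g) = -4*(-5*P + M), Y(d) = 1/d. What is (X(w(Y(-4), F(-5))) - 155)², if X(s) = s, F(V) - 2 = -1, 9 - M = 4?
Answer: 32400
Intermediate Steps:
M = 5 (M = 9 - 1*4 = 9 - 4 = 5)
F(V) = 1 (F(V) = 2 - 1 = 1)
w(P, g) = -20 + 20*P (w(P, g) = -4*(-5*P + 5) = -4*(5 - 5*P) = -20 + 20*P)
(X(w(Y(-4), F(-5))) - 155)² = ((-20 + 20/(-4)) - 155)² = ((-20 + 20*(-¼)) - 155)² = ((-20 - 5) - 155)² = (-25 - 155)² = (-180)² = 32400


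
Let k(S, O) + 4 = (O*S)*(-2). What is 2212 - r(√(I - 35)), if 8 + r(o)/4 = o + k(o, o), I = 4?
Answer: 2012 - 4*I*√31 ≈ 2012.0 - 22.271*I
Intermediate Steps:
k(S, O) = -4 - 2*O*S (k(S, O) = -4 + (O*S)*(-2) = -4 - 2*O*S)
r(o) = -48 - 8*o² + 4*o (r(o) = -32 + 4*(o + (-4 - 2*o*o)) = -32 + 4*(o + (-4 - 2*o²)) = -32 + 4*(-4 + o - 2*o²) = -32 + (-16 - 8*o² + 4*o) = -48 - 8*o² + 4*o)
2212 - r(√(I - 35)) = 2212 - (-48 - 8*(√(4 - 35))² + 4*√(4 - 35)) = 2212 - (-48 - 8*(√(-31))² + 4*√(-31)) = 2212 - (-48 - 8*(I*√31)² + 4*(I*√31)) = 2212 - (-48 - 8*(-31) + 4*I*√31) = 2212 - (-48 + 248 + 4*I*√31) = 2212 - (200 + 4*I*√31) = 2212 + (-200 - 4*I*√31) = 2012 - 4*I*√31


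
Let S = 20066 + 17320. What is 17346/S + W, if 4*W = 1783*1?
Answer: 11121437/24924 ≈ 446.21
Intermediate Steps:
S = 37386
W = 1783/4 (W = (1783*1)/4 = (¼)*1783 = 1783/4 ≈ 445.75)
17346/S + W = 17346/37386 + 1783/4 = 17346*(1/37386) + 1783/4 = 2891/6231 + 1783/4 = 11121437/24924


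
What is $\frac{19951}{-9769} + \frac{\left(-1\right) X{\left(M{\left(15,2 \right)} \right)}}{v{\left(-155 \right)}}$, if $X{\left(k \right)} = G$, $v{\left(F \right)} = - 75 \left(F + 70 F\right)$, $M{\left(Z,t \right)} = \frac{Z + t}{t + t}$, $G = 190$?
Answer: $- \frac{3293782547}{1612617675} \approx -2.0425$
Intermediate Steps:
$M{\left(Z,t \right)} = \frac{Z + t}{2 t}$
$v{\left(F \right)} = - 5325 F$ ($v{\left(F \right)} = - 75 \cdot 71 F = - 5325 F$)
$X{\left(k \right)} = 190$
$\frac{19951}{-9769} + \frac{\left(-1\right) X{\left(M{\left(15,2 \right)} \right)}}{v{\left(-155 \right)}} = \frac{19951}{-9769} + \frac{\left(-1\right) 190}{\left(-5325\right) \left(-155\right)} = 19951 \left(- \frac{1}{9769}\right) - \frac{190}{825375} = - \frac{19951}{9769} - \frac{38}{165075} = - \frac{3293782547}{1612617675}$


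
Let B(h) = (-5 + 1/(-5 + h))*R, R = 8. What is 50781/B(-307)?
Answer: -1980459/1561 ≈ -1268.7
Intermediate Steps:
B(h) = -40 + 8/(-5 + h) (B(h) = (-5 + 1/(-5 + h))*8 = -40 + 8/(-5 + h))
50781/B(-307) = 50781/((8*(26 - 5*(-307))/(-5 - 307))) = 50781/((8*(26 + 1535)/(-312))) = 50781/((8*(-1/312)*1561)) = 50781/(-1561/39) = 50781*(-39/1561) = -1980459/1561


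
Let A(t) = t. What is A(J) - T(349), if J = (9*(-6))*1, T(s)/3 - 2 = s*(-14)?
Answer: 14598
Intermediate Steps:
T(s) = 6 - 42*s (T(s) = 6 + 3*(s*(-14)) = 6 + 3*(-14*s) = 6 - 42*s)
J = -54 (J = -54*1 = -54)
A(J) - T(349) = -54 - (6 - 42*349) = -54 - (6 - 14658) = -54 - 1*(-14652) = -54 + 14652 = 14598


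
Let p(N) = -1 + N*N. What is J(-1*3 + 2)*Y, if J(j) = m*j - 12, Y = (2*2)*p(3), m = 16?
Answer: -896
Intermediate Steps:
p(N) = -1 + N²
Y = 32 (Y = (2*2)*(-1 + 3²) = 4*(-1 + 9) = 4*8 = 32)
J(j) = -12 + 16*j (J(j) = 16*j - 12 = -12 + 16*j)
J(-1*3 + 2)*Y = (-12 + 16*(-1*3 + 2))*32 = (-12 + 16*(-3 + 2))*32 = (-12 + 16*(-1))*32 = (-12 - 16)*32 = -28*32 = -896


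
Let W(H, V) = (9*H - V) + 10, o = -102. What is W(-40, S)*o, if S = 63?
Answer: 42126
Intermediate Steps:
W(H, V) = 10 - V + 9*H (W(H, V) = (-V + 9*H) + 10 = 10 - V + 9*H)
W(-40, S)*o = (10 - 1*63 + 9*(-40))*(-102) = (10 - 63 - 360)*(-102) = -413*(-102) = 42126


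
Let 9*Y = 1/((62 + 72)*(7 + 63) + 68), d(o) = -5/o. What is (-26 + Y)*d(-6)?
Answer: -11054155/510192 ≈ -21.667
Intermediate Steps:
Y = 1/85032 (Y = 1/(9*((62 + 72)*(7 + 63) + 68)) = 1/(9*(134*70 + 68)) = 1/(9*(9380 + 68)) = (⅑)/9448 = (⅑)*(1/9448) = 1/85032 ≈ 1.1760e-5)
(-26 + Y)*d(-6) = (-26 + 1/85032)*(-5/(-6)) = -(-11054155)*(-1)/(85032*6) = -2210831/85032*⅚ = -11054155/510192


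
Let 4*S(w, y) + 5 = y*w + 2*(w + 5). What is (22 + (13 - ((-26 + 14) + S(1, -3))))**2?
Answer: 2116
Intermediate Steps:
S(w, y) = 5/4 + w/2 + w*y/4 (S(w, y) = -5/4 + (y*w + 2*(w + 5))/4 = -5/4 + (w*y + 2*(5 + w))/4 = -5/4 + (w*y + (10 + 2*w))/4 = -5/4 + (10 + 2*w + w*y)/4 = -5/4 + (5/2 + w/2 + w*y/4) = 5/4 + w/2 + w*y/4)
(22 + (13 - ((-26 + 14) + S(1, -3))))**2 = (22 + (13 - ((-26 + 14) + (5/4 + (1/2)*1 + (1/4)*1*(-3)))))**2 = (22 + (13 - (-12 + (5/4 + 1/2 - 3/4))))**2 = (22 + (13 - (-12 + 1)))**2 = (22 + (13 - 1*(-11)))**2 = (22 + (13 + 11))**2 = (22 + 24)**2 = 46**2 = 2116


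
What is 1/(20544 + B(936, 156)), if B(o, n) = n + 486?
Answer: 1/21186 ≈ 4.7201e-5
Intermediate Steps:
B(o, n) = 486 + n
1/(20544 + B(936, 156)) = 1/(20544 + (486 + 156)) = 1/(20544 + 642) = 1/21186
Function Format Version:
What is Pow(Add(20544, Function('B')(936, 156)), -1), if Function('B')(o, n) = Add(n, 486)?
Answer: Rational(1, 21186) ≈ 4.7201e-5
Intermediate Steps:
Function('B')(o, n) = Add(486, n)
Pow(Add(20544, Function('B')(936, 156)), -1) = Pow(Add(20544, Add(486, 156)), -1) = Pow(Add(20544, 642), -1) = Pow(21186, -1) = Rational(1, 21186)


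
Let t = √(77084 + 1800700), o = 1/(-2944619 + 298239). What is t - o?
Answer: 1/2646380 + 2*√469446 ≈ 1370.3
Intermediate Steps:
o = -1/2646380 (o = 1/(-2646380) = -1/2646380 ≈ -3.7787e-7)
t = 2*√469446 (t = √1877784 = 2*√469446 ≈ 1370.3)
t - o = 2*√469446 - 1*(-1/2646380) = 2*√469446 + 1/2646380 = 1/2646380 + 2*√469446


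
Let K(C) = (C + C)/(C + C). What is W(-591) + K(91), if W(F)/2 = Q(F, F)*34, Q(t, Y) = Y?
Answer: -40187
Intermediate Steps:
K(C) = 1 (K(C) = (2*C)/((2*C)) = (2*C)*(1/(2*C)) = 1)
W(F) = 68*F (W(F) = 2*(F*34) = 2*(34*F) = 68*F)
W(-591) + K(91) = 68*(-591) + 1 = -40188 + 1 = -40187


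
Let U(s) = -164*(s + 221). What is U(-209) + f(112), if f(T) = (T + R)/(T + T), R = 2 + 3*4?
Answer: -31479/16 ≈ -1967.4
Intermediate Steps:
U(s) = -36244 - 164*s (U(s) = -164*(221 + s) = -36244 - 164*s)
R = 14 (R = 2 + 12 = 14)
f(T) = (14 + T)/(2*T) (f(T) = (T + 14)/(T + T) = (14 + T)/((2*T)) = (14 + T)*(1/(2*T)) = (14 + T)/(2*T))
U(-209) + f(112) = (-36244 - 164*(-209)) + (½)*(14 + 112)/112 = (-36244 + 34276) + (½)*(1/112)*126 = -1968 + 9/16 = -31479/16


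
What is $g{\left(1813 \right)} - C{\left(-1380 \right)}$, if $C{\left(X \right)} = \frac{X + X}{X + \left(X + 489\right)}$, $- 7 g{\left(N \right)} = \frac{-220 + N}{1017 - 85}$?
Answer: $- \frac{7207981}{4938668} \approx -1.4595$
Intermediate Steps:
$g{\left(N \right)} = \frac{55}{1631} - \frac{N}{6524}$ ($g{\left(N \right)} = - \frac{\left(-220 + N\right) \frac{1}{1017 - 85}}{7} = - \frac{\left(-220 + N\right) \frac{1}{932}}{7} = - \frac{- \frac{55}{233} + \frac{N}{932}}{7} = \frac{55}{1631} - \frac{N}{6524}$)
$C{\left(X \right)} = \frac{2 X}{489 + 2 X}$ ($C{\left(X \right)} = \frac{2 X}{X + \left(489 + X\right)} = \frac{2 X}{489 + 2 X}$)
$g{\left(1813 \right)} - C{\left(-1380 \right)} = \left(\frac{55}{1631} - \frac{259}{932}\right) - 2 \left(-1380\right) \frac{1}{489 + 2 \left(-1380\right)} = \left(\frac{55}{1631} - \frac{259}{932}\right) - 2 \left(-1380\right) \frac{1}{489 - 2760} = - \frac{1593}{6524} - 2 \left(-1380\right) \frac{1}{-2271} = - \frac{1593}{6524} - 2 \left(-1380\right) \left(- \frac{1}{2271}\right) = - \frac{1593}{6524} - \frac{920}{757} = - \frac{7207981}{4938668}$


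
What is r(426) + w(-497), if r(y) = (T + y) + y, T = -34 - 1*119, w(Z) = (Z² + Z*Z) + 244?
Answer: 494961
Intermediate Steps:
w(Z) = 244 + 2*Z² (w(Z) = (Z² + Z²) + 244 = 2*Z² + 244 = 244 + 2*Z²)
T = -153 (T = -34 - 119 = -153)
r(y) = -153 + 2*y (r(y) = (-153 + y) + y = -153 + 2*y)
r(426) + w(-497) = (-153 + 2*426) + (244 + 2*(-497)²) = (-153 + 852) + (244 + 2*247009) = 699 + (244 + 494018) = 699 + 494262 = 494961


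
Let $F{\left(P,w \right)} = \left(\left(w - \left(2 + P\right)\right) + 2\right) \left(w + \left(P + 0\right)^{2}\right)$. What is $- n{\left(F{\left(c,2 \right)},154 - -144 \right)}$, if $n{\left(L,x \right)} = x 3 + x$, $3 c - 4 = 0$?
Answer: $-1192$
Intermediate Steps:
$c = \frac{4}{3}$ ($c = \frac{4}{3} + \frac{1}{3} \cdot 0 = \frac{4}{3} + 0 = \frac{4}{3} \approx 1.3333$)
$F{\left(P,w \right)} = \left(w + P^{2}\right) \left(w - P\right)$ ($F{\left(P,w \right)} = \left(\left(w - \left(2 + P\right)\right) + 2\right) \left(w + P^{2}\right) = \left(\left(-2 + w - P\right) + 2\right) \left(w + P^{2}\right) = \left(w - P\right) \left(w + P^{2}\right) = \left(w + P^{2}\right) \left(w - P\right)$)
$n{\left(L,x \right)} = 4 x$ ($n{\left(L,x \right)} = 3 x + x = 4 x$)
$- n{\left(F{\left(c,2 \right)},154 - -144 \right)} = - 4 \left(154 - -144\right) = - 4 \left(154 + 144\right) = - 4 \cdot 298 = \left(-1\right) 1192 = -1192$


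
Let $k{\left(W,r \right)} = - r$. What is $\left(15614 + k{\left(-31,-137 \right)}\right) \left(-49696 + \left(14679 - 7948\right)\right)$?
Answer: $-676741715$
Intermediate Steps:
$\left(15614 + k{\left(-31,-137 \right)}\right) \left(-49696 + \left(14679 - 7948\right)\right) = \left(15614 - -137\right) \left(-49696 + \left(14679 - 7948\right)\right) = \left(15614 + 137\right) \left(-49696 + 6731\right) = 15751 \left(-42965\right) = -676741715$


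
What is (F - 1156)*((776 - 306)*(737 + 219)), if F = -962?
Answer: -951659760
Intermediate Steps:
(F - 1156)*((776 - 306)*(737 + 219)) = (-962 - 1156)*((776 - 306)*(737 + 219)) = -995460*956 = -2118*449320 = -951659760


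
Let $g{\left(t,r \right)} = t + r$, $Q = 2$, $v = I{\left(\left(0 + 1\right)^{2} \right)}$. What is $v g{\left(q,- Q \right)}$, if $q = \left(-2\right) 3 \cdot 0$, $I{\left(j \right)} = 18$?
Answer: $-36$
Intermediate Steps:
$v = 18$
$q = 0$ ($q = \left(-6\right) 0 = 0$)
$g{\left(t,r \right)} = r + t$
$v g{\left(q,- Q \right)} = 18 \left(\left(-1\right) 2 + 0\right) = 18 \left(-2 + 0\right) = 18 \left(-2\right) = -36$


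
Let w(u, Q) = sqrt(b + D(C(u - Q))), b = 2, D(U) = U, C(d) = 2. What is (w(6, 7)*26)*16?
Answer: 832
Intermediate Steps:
w(u, Q) = 2 (w(u, Q) = sqrt(2 + 2) = sqrt(4) = 2)
(w(6, 7)*26)*16 = (2*26)*16 = 52*16 = 832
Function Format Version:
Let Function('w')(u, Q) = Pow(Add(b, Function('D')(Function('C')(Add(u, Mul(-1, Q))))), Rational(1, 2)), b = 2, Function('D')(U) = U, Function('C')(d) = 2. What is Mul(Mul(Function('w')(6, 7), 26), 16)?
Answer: 832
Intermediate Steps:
Function('w')(u, Q) = 2 (Function('w')(u, Q) = Pow(Add(2, 2), Rational(1, 2)) = Pow(4, Rational(1, 2)) = 2)
Mul(Mul(Function('w')(6, 7), 26), 16) = Mul(Mul(2, 26), 16) = Mul(52, 16) = 832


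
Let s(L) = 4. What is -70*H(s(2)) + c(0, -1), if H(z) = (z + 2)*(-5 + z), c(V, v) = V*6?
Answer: 420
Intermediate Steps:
c(V, v) = 6*V
H(z) = (-5 + z)*(2 + z) (H(z) = (2 + z)*(-5 + z) = (-5 + z)*(2 + z))
-70*H(s(2)) + c(0, -1) = -70*(-10 + 4² - 3*4) + 6*0 = -70*(-10 + 16 - 12) + 0 = -70*(-6) + 0 = 420 + 0 = 420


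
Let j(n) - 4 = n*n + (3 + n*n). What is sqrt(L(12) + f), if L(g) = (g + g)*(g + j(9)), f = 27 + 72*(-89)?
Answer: I*sqrt(2037) ≈ 45.133*I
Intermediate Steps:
f = -6381 (f = 27 - 6408 = -6381)
j(n) = 7 + 2*n**2 (j(n) = 4 + (n*n + (3 + n*n)) = 4 + (n**2 + (3 + n**2)) = 4 + (3 + 2*n**2) = 7 + 2*n**2)
L(g) = 2*g*(169 + g) (L(g) = (g + g)*(g + (7 + 2*9**2)) = (2*g)*(g + (7 + 2*81)) = (2*g)*(g + (7 + 162)) = (2*g)*(g + 169) = (2*g)*(169 + g) = 2*g*(169 + g))
sqrt(L(12) + f) = sqrt(2*12*(169 + 12) - 6381) = sqrt(2*12*181 - 6381) = sqrt(4344 - 6381) = sqrt(-2037) = I*sqrt(2037)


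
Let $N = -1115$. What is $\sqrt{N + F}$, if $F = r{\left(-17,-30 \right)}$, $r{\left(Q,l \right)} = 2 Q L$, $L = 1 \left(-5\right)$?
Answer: $3 i \sqrt{105} \approx 30.741 i$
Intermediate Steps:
$L = -5$
$r{\left(Q,l \right)} = - 10 Q$ ($r{\left(Q,l \right)} = 2 Q \left(-5\right) = - 10 Q$)
$F = 170$ ($F = \left(-10\right) \left(-17\right) = 170$)
$\sqrt{N + F} = \sqrt{-1115 + 170} = \sqrt{-945} = 3 i \sqrt{105}$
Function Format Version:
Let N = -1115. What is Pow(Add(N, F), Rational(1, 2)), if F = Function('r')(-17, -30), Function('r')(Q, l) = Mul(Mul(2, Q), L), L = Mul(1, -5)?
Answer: Mul(3, I, Pow(105, Rational(1, 2))) ≈ Mul(30.741, I)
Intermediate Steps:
L = -5
Function('r')(Q, l) = Mul(-10, Q) (Function('r')(Q, l) = Mul(Mul(2, Q), -5) = Mul(-10, Q))
F = 170 (F = Mul(-10, -17) = 170)
Pow(Add(N, F), Rational(1, 2)) = Pow(Add(-1115, 170), Rational(1, 2)) = Pow(-945, Rational(1, 2)) = Mul(3, I, Pow(105, Rational(1, 2)))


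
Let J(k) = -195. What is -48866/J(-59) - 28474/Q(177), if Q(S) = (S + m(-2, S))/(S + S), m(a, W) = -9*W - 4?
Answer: 101747497/13845 ≈ 7349.0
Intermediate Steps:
m(a, W) = -4 - 9*W
Q(S) = (-4 - 8*S)/(2*S) (Q(S) = (S + (-4 - 9*S))/(S + S) = (-4 - 8*S)/((2*S)) = (-4 - 8*S)*(1/(2*S)) = (-4 - 8*S)/(2*S))
-48866/J(-59) - 28474/Q(177) = -48866/(-195) - 28474/(-4 - 2/177) = -48866*(-1/195) - 28474/(-4 - 2*1/177) = 48866/195 - 28474/(-4 - 2/177) = 48866/195 - 28474/(-710/177) = 48866/195 - 28474*(-177/710) = 48866/195 + 2519949/355 = 101747497/13845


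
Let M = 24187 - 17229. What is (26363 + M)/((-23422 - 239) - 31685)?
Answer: -33321/55346 ≈ -0.60205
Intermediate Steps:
M = 6958
(26363 + M)/((-23422 - 239) - 31685) = (26363 + 6958)/((-23422 - 239) - 31685) = 33321/(-23661 - 31685) = 33321/(-55346) = 33321*(-1/55346) = -33321/55346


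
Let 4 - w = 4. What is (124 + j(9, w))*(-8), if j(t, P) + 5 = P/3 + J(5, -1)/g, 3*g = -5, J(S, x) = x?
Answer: -4784/5 ≈ -956.80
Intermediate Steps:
w = 0 (w = 4 - 1*4 = 4 - 4 = 0)
g = -5/3 (g = (⅓)*(-5) = -5/3 ≈ -1.6667)
j(t, P) = -22/5 + P/3 (j(t, P) = -5 + (P/3 - 1/(-5/3)) = -5 + (P*(⅓) - 1*(-⅗)) = -5 + (P/3 + ⅗) = -5 + (⅗ + P/3) = -22/5 + P/3)
(124 + j(9, w))*(-8) = (124 + (-22/5 + (⅓)*0))*(-8) = (124 + (-22/5 + 0))*(-8) = (124 - 22/5)*(-8) = (598/5)*(-8) = -4784/5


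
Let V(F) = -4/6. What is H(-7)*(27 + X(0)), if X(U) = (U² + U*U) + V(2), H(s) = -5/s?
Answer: 395/21 ≈ 18.810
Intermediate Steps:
V(F) = -⅔ (V(F) = -4*⅙ = -⅔)
X(U) = -⅔ + 2*U² (X(U) = (U² + U*U) - ⅔ = (U² + U²) - ⅔ = 2*U² - ⅔ = -⅔ + 2*U²)
H(-7)*(27 + X(0)) = (-5/(-7))*(27 + (-⅔ + 2*0²)) = (-5*(-⅐))*(27 + (-⅔ + 2*0)) = 5*(27 + (-⅔ + 0))/7 = 5*(27 - ⅔)/7 = (5/7)*(79/3) = 395/21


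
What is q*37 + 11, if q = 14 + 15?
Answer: 1084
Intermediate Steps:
q = 29
q*37 + 11 = 29*37 + 11 = 1073 + 11 = 1084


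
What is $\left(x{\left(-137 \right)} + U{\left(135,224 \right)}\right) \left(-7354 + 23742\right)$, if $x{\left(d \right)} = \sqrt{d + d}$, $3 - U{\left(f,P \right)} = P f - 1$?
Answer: $-495507568 + 16388 i \sqrt{274} \approx -4.9551 \cdot 10^{8} + 2.7127 \cdot 10^{5} i$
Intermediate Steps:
$U{\left(f,P \right)} = 4 - P f$ ($U{\left(f,P \right)} = 3 - \left(P f - 1\right) = 3 - \left(-1 + P f\right) = 4 - P f$)
$x{\left(d \right)} = \sqrt{2} \sqrt{d}$ ($x{\left(d \right)} = \sqrt{2 d} = \sqrt{2} \sqrt{d}$)
$\left(x{\left(-137 \right)} + U{\left(135,224 \right)}\right) \left(-7354 + 23742\right) = \left(\sqrt{2} \sqrt{-137} + \left(4 - 224 \cdot 135\right)\right) \left(-7354 + 23742\right) = \left(\sqrt{2} i \sqrt{137} + \left(4 - 30240\right)\right) 16388 = \left(i \sqrt{274} - 30236\right) 16388 = \left(-30236 + i \sqrt{274}\right) 16388 = -495507568 + 16388 i \sqrt{274}$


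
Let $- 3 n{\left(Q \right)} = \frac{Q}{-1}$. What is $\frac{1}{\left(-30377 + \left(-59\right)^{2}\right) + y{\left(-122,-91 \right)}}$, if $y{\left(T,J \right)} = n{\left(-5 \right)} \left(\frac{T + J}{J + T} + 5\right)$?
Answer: $- \frac{1}{26906} \approx -3.7166 \cdot 10^{-5}$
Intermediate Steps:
$n{\left(Q \right)} = \frac{Q}{3}$ ($n{\left(Q \right)} = - \frac{Q \frac{1}{-1}}{3} = - \frac{Q \left(-1\right)}{3} = - \frac{\left(-1\right) Q}{3} = \frac{Q}{3}$)
$y{\left(T,J \right)} = -10$ ($y{\left(T,J \right)} = \frac{1}{3} \left(-5\right) \left(\frac{T + J}{J + T} + 5\right) = - \frac{5 \left(\frac{J + T}{J + T} + 5\right)}{3} = - \frac{5 \left(1 + 5\right)}{3} = \left(- \frac{5}{3}\right) 6 = -10$)
$\frac{1}{\left(-30377 + \left(-59\right)^{2}\right) + y{\left(-122,-91 \right)}} = \frac{1}{\left(-30377 + \left(-59\right)^{2}\right) - 10} = \frac{1}{\left(-30377 + 3481\right) - 10} = \frac{1}{-26896 - 10} = \frac{1}{-26906} = - \frac{1}{26906}$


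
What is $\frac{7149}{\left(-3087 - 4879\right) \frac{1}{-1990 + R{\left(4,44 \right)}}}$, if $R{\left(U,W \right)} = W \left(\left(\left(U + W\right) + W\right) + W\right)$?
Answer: $- \frac{14276553}{3983} \approx -3584.4$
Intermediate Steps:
$R{\left(U,W \right)} = W \left(U + 3 W\right)$ ($R{\left(U,W \right)} = W \left(\left(U + 2 W\right) + W\right) = W \left(U + 3 W\right)$)
$\frac{7149}{\left(-3087 - 4879\right) \frac{1}{-1990 + R{\left(4,44 \right)}}} = \frac{7149}{\left(-3087 - 4879\right) \frac{1}{-1990 + 44 \left(4 + 3 \cdot 44\right)}} = \frac{7149}{\left(-7966\right) \frac{1}{-1990 + 44 \left(4 + 132\right)}} = \frac{7149}{\left(-7966\right) \frac{1}{-1990 + 44 \cdot 136}} = \frac{7149}{\left(-7966\right) \frac{1}{-1990 + 5984}} = \frac{7149}{\left(-7966\right) \frac{1}{3994}} = \frac{7149}{- \frac{3983}{1997}} = 7149 \left(- \frac{1997}{3983}\right) = - \frac{14276553}{3983}$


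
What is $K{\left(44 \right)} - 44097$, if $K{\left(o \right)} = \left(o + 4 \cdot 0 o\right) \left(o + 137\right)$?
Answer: $-36133$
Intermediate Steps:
$K{\left(o \right)} = o \left(137 + o\right)$ ($K{\left(o \right)} = \left(o + 0 o\right) \left(137 + o\right) = \left(o + 0\right) \left(137 + o\right) = o \left(137 + o\right)$)
$K{\left(44 \right)} - 44097 = 44 \left(137 + 44\right) - 44097 = 44 \cdot 181 - 44097 = 7964 - 44097 = -36133$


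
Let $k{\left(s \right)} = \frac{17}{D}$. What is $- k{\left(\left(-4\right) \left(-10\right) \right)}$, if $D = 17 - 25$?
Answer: $\frac{17}{8} \approx 2.125$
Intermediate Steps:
$D = -8$
$k{\left(s \right)} = - \frac{17}{8}$ ($k{\left(s \right)} = \frac{17}{-8} = 17 \left(- \frac{1}{8}\right) = - \frac{17}{8}$)
$- k{\left(\left(-4\right) \left(-10\right) \right)} = \left(-1\right) \left(- \frac{17}{8}\right) = \frac{17}{8}$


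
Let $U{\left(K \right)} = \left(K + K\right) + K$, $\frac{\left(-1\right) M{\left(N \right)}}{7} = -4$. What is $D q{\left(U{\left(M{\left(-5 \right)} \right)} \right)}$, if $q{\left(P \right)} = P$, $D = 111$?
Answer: $9324$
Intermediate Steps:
$M{\left(N \right)} = 28$ ($M{\left(N \right)} = \left(-7\right) \left(-4\right) = 28$)
$U{\left(K \right)} = 3 K$ ($U{\left(K \right)} = 2 K + K = 3 K$)
$D q{\left(U{\left(M{\left(-5 \right)} \right)} \right)} = 111 \cdot 3 \cdot 28 = 111 \cdot 84 = 9324$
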